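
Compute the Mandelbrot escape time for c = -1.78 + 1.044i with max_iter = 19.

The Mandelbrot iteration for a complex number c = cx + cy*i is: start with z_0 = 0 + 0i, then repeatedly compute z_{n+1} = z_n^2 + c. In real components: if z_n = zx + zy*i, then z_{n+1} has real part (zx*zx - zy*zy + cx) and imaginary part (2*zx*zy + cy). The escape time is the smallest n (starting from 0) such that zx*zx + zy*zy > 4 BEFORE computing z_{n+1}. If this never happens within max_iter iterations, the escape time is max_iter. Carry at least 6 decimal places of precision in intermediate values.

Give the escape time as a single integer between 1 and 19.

Answer: 1

Derivation:
z_0 = 0 + 0i, c = -1.7800 + 1.0440i
Iter 1: z = -1.7800 + 1.0440i, |z|^2 = 4.2583
Escaped at iteration 1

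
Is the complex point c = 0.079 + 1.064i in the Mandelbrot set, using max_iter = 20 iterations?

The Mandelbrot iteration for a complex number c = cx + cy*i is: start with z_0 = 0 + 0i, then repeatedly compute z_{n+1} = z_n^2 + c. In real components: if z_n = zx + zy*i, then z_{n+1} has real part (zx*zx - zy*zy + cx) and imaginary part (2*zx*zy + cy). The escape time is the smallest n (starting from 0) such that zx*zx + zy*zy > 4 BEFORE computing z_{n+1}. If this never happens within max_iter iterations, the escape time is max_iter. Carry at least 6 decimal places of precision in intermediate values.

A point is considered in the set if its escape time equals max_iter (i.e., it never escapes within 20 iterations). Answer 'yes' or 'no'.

Answer: no

Derivation:
z_0 = 0 + 0i, c = 0.0790 + 1.0640i
Iter 1: z = 0.0790 + 1.0640i, |z|^2 = 1.1383
Iter 2: z = -1.0469 + 1.2321i, |z|^2 = 2.6140
Iter 3: z = -0.3432 + -1.5157i, |z|^2 = 2.4151
Iter 4: z = -2.1005 + 2.1043i, |z|^2 = 8.8405
Escaped at iteration 4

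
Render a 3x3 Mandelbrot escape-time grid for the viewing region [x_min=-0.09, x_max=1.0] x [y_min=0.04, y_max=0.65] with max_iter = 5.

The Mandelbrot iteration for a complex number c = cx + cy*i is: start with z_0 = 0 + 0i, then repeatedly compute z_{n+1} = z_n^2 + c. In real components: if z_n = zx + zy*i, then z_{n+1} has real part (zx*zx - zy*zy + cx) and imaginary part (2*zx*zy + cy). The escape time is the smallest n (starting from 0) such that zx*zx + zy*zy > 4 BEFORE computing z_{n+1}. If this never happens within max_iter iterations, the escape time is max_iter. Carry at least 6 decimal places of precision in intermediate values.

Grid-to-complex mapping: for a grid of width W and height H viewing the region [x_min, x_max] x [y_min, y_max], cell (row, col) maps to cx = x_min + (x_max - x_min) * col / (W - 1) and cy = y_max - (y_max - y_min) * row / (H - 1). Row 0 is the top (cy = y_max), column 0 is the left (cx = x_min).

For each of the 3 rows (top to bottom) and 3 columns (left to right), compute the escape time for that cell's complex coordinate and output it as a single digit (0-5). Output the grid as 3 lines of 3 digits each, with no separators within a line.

(row=0, col=0): c = -0.0900 + 0.6500i → escape time 5
(row=0, col=1): c = 0.4550 + 0.6500i → escape time 5
(row=0, col=2): c = 1.0000 + 0.6500i → escape time 2
(row=1, col=0): c = -0.0900 + 0.3450i → escape time 5
(row=1, col=1): c = 0.4550 + 0.3450i → escape time 5
(row=1, col=2): c = 1.0000 + 0.3450i → escape time 2
(row=2, col=0): c = -0.0900 + 0.0400i → escape time 5
(row=2, col=1): c = 0.4550 + 0.0400i → escape time 5
(row=2, col=2): c = 1.0000 + 0.0400i → escape time 2

Answer: 552
552
552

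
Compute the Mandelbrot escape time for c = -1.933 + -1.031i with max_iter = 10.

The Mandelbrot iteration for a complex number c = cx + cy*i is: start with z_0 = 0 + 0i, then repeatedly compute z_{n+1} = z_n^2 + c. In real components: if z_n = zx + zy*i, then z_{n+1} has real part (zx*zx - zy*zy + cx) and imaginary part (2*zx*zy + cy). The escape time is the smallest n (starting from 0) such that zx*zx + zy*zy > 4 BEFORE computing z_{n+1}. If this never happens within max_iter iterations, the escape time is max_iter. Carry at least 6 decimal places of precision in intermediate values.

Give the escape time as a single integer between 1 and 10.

z_0 = 0 + 0i, c = -1.9330 + -1.0310i
Iter 1: z = -1.9330 + -1.0310i, |z|^2 = 4.7995
Escaped at iteration 1

Answer: 1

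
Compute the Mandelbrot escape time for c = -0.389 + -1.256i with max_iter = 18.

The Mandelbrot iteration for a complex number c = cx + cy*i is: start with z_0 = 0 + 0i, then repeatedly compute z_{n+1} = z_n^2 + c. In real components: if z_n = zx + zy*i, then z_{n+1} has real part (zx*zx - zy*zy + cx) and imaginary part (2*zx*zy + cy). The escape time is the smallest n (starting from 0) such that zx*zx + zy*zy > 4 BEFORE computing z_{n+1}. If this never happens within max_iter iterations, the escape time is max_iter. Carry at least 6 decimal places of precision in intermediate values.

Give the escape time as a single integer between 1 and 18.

z_0 = 0 + 0i, c = -0.3890 + -1.2560i
Iter 1: z = -0.3890 + -1.2560i, |z|^2 = 1.7289
Iter 2: z = -1.8152 + -0.2788i, |z|^2 = 3.3728
Iter 3: z = 2.8283 + -0.2437i, |z|^2 = 8.0584
Escaped at iteration 3

Answer: 3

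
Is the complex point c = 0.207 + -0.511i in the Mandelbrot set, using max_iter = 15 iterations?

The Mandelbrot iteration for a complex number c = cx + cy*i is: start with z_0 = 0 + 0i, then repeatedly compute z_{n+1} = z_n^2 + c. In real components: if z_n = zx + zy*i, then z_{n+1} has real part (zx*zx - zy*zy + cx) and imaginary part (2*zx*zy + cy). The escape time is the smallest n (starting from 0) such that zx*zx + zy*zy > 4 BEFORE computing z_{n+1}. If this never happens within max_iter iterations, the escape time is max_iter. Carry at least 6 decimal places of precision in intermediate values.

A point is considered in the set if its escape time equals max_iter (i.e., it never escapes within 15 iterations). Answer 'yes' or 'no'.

Answer: yes

Derivation:
z_0 = 0 + 0i, c = 0.2070 + -0.5110i
Iter 1: z = 0.2070 + -0.5110i, |z|^2 = 0.3040
Iter 2: z = -0.0113 + -0.7226i, |z|^2 = 0.5222
Iter 3: z = -0.3150 + -0.4947i, |z|^2 = 0.3439
Iter 4: z = 0.0615 + -0.1994i, |z|^2 = 0.0435
Iter 5: z = 0.1710 + -0.5355i, |z|^2 = 0.3160
Iter 6: z = -0.0505 + -0.6942i, |z|^2 = 0.4844
Iter 7: z = -0.2723 + -0.4409i, |z|^2 = 0.2685
Iter 8: z = 0.0868 + -0.2709i, |z|^2 = 0.0809
Iter 9: z = 0.1412 + -0.5580i, |z|^2 = 0.3313
Iter 10: z = -0.0845 + -0.6685i, |z|^2 = 0.4541
Iter 11: z = -0.2328 + -0.3981i, |z|^2 = 0.2127
Iter 12: z = 0.1027 + -0.3257i, |z|^2 = 0.1166
Iter 13: z = 0.1115 + -0.5779i, |z|^2 = 0.3464
Iter 14: z = -0.1146 + -0.6399i, |z|^2 = 0.4226
Did not escape in 15 iterations → in set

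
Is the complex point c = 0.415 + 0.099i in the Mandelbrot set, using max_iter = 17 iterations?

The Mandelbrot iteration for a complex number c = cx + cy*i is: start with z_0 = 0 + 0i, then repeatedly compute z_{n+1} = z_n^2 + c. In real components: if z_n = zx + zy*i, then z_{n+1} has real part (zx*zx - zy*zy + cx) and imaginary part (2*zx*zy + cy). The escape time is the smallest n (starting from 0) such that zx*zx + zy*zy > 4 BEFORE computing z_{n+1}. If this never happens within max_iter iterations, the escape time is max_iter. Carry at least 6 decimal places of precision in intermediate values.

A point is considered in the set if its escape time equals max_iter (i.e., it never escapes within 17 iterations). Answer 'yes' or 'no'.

z_0 = 0 + 0i, c = 0.4150 + 0.0990i
Iter 1: z = 0.4150 + 0.0990i, |z|^2 = 0.1820
Iter 2: z = 0.5774 + 0.1812i, |z|^2 = 0.3662
Iter 3: z = 0.7156 + 0.3082i, |z|^2 = 0.6071
Iter 4: z = 0.8321 + 0.5401i, |z|^2 = 0.9841
Iter 5: z = 0.8156 + 0.9979i, |z|^2 = 1.6609
Iter 6: z = 0.0845 + 1.7267i, |z|^2 = 2.9887
Iter 7: z = -2.5594 + 0.3909i, |z|^2 = 6.7035
Escaped at iteration 7

Answer: no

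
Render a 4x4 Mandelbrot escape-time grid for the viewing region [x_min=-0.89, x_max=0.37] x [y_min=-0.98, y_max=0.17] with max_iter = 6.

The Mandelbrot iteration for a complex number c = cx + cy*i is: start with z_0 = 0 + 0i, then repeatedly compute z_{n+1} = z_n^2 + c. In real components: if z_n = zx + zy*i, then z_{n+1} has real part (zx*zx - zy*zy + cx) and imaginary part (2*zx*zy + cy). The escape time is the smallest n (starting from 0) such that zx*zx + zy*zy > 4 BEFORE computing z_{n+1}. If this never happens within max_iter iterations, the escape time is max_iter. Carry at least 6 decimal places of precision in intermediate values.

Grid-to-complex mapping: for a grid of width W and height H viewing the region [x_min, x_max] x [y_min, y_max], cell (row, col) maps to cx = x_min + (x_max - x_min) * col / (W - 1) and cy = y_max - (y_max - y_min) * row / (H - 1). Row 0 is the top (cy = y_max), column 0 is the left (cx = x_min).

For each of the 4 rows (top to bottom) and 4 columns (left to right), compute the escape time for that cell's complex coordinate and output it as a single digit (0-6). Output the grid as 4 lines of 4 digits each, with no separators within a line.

(row=0, col=0): c = -0.8900 + 0.1700i → escape time 6
(row=0, col=1): c = -0.4700 + 0.1700i → escape time 6
(row=0, col=2): c = -0.0500 + 0.1700i → escape time 6
(row=0, col=3): c = 0.3700 + 0.1700i → escape time 6
(row=1, col=0): c = -0.8900 + -0.2133i → escape time 6
(row=1, col=1): c = -0.4700 + -0.2133i → escape time 6
(row=1, col=2): c = -0.0500 + -0.2133i → escape time 6
(row=1, col=3): c = 0.3700 + -0.2133i → escape time 6
(row=2, col=0): c = -0.8900 + -0.5967i → escape time 5
(row=2, col=1): c = -0.4700 + -0.5967i → escape time 6
(row=2, col=2): c = -0.0500 + -0.5967i → escape time 6
(row=2, col=3): c = 0.3700 + -0.5967i → escape time 6
(row=3, col=0): c = -0.8900 + -0.9800i → escape time 3
(row=3, col=1): c = -0.4700 + -0.9800i → escape time 4
(row=3, col=2): c = -0.0500 + -0.9800i → escape time 6
(row=3, col=3): c = 0.3700 + -0.9800i → escape time 3

Answer: 6666
6666
5666
3463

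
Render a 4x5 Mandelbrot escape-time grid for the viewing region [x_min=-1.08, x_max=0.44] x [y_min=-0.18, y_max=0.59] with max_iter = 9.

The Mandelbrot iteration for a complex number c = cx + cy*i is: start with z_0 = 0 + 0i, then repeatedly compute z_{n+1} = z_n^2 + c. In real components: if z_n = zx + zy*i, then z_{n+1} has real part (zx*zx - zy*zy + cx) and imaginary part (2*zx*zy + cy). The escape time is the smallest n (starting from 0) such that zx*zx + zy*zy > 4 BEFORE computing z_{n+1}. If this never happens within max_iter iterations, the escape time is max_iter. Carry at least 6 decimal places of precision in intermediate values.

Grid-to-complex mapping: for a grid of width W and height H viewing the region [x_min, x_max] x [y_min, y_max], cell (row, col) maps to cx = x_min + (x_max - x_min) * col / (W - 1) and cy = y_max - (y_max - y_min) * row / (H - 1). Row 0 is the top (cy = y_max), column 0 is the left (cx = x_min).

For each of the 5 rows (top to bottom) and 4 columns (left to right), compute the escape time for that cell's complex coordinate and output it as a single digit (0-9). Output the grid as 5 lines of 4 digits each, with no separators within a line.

Answer: 4996
7999
9999
9996
9997

Derivation:
(row=0, col=0): c = -1.0800 + 0.5900i → escape time 4
(row=0, col=1): c = -0.5733 + 0.5900i → escape time 9
(row=0, col=2): c = -0.0667 + 0.5900i → escape time 9
(row=0, col=3): c = 0.4400 + 0.5900i → escape time 6
(row=1, col=0): c = -1.0800 + 0.3975i → escape time 7
(row=1, col=1): c = -0.5733 + 0.3975i → escape time 9
(row=1, col=2): c = -0.0667 + 0.3975i → escape time 9
(row=1, col=3): c = 0.4400 + 0.3975i → escape time 9
(row=2, col=0): c = -1.0800 + 0.2050i → escape time 9
(row=2, col=1): c = -0.5733 + 0.2050i → escape time 9
(row=2, col=2): c = -0.0667 + 0.2050i → escape time 9
(row=2, col=3): c = 0.4400 + 0.2050i → escape time 9
(row=3, col=0): c = -1.0800 + 0.0125i → escape time 9
(row=3, col=1): c = -0.5733 + 0.0125i → escape time 9
(row=3, col=2): c = -0.0667 + 0.0125i → escape time 9
(row=3, col=3): c = 0.4400 + 0.0125i → escape time 6
(row=4, col=0): c = -1.0800 + -0.1800i → escape time 9
(row=4, col=1): c = -0.5733 + -0.1800i → escape time 9
(row=4, col=2): c = -0.0667 + -0.1800i → escape time 9
(row=4, col=3): c = 0.4400 + -0.1800i → escape time 7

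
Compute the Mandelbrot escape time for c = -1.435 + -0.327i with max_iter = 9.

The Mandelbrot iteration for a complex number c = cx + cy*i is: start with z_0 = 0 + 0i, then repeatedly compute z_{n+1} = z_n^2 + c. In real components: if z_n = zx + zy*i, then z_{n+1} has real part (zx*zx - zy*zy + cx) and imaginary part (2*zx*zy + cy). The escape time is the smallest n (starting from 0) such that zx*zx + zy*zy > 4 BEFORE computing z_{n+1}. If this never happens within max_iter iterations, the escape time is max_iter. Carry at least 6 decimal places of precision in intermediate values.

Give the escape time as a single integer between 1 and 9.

z_0 = 0 + 0i, c = -1.4350 + -0.3270i
Iter 1: z = -1.4350 + -0.3270i, |z|^2 = 2.1662
Iter 2: z = 0.5173 + 0.6115i, |z|^2 = 0.6415
Iter 3: z = -1.5413 + 0.3056i, |z|^2 = 2.4691
Iter 4: z = 0.8473 + -1.2692i, |z|^2 = 2.3287
Iter 5: z = -2.3280 + -2.4777i, |z|^2 = 11.5584
Escaped at iteration 5

Answer: 5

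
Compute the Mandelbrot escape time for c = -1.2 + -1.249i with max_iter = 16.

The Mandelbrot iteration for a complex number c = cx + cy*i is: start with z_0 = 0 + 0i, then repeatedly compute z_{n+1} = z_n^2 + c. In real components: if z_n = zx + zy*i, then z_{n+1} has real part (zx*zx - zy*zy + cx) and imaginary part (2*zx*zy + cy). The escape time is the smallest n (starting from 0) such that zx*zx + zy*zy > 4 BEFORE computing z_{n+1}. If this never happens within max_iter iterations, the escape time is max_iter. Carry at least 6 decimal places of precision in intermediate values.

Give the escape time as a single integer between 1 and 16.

z_0 = 0 + 0i, c = -1.2000 + -1.2490i
Iter 1: z = -1.2000 + -1.2490i, |z|^2 = 3.0000
Iter 2: z = -1.3200 + 1.7486i, |z|^2 = 4.8000
Escaped at iteration 2

Answer: 2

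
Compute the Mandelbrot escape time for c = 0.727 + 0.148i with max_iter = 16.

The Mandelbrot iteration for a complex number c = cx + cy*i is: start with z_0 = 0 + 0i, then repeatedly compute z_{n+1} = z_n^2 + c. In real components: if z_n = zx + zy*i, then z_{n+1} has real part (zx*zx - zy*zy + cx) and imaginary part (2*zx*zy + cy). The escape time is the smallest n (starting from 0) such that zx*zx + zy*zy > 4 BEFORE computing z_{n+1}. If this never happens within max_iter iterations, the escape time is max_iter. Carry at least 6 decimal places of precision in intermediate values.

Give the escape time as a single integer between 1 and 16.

z_0 = 0 + 0i, c = 0.7270 + 0.1480i
Iter 1: z = 0.7270 + 0.1480i, |z|^2 = 0.5504
Iter 2: z = 1.2336 + 0.3632i, |z|^2 = 1.6537
Iter 3: z = 2.1169 + 1.0441i, |z|^2 = 5.5715
Escaped at iteration 3

Answer: 3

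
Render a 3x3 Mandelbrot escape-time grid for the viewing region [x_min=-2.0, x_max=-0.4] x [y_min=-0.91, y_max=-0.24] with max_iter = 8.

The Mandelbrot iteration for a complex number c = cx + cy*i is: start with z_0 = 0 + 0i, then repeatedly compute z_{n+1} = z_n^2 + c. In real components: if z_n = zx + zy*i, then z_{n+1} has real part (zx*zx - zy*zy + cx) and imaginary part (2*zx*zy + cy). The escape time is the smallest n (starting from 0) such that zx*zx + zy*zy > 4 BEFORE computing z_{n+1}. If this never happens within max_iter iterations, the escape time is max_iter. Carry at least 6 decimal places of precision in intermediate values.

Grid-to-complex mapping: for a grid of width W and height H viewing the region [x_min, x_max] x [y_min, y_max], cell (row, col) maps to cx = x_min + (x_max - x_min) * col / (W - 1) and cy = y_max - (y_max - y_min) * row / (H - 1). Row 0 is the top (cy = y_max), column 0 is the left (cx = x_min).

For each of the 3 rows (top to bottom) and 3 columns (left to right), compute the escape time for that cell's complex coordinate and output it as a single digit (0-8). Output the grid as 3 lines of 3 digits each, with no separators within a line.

Answer: 188
148
135

Derivation:
(row=0, col=0): c = -2.0000 + -0.2400i → escape time 1
(row=0, col=1): c = -1.2000 + -0.2400i → escape time 8
(row=0, col=2): c = -0.4000 + -0.2400i → escape time 8
(row=1, col=0): c = -2.0000 + -0.5750i → escape time 1
(row=1, col=1): c = -1.2000 + -0.5750i → escape time 4
(row=1, col=2): c = -0.4000 + -0.5750i → escape time 8
(row=2, col=0): c = -2.0000 + -0.9100i → escape time 1
(row=2, col=1): c = -1.2000 + -0.9100i → escape time 3
(row=2, col=2): c = -0.4000 + -0.9100i → escape time 5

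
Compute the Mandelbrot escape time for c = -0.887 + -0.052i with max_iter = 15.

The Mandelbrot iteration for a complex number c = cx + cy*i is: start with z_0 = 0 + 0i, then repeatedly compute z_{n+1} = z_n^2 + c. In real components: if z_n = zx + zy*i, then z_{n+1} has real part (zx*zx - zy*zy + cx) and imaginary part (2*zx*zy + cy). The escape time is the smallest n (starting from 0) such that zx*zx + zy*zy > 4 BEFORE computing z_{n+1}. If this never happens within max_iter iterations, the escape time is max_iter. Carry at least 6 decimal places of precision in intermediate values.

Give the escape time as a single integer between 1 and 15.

Answer: 15

Derivation:
z_0 = 0 + 0i, c = -0.8870 + -0.0520i
Iter 1: z = -0.8870 + -0.0520i, |z|^2 = 0.7895
Iter 2: z = -0.1029 + 0.0402i, |z|^2 = 0.0122
Iter 3: z = -0.8780 + -0.0603i, |z|^2 = 0.7746
Iter 4: z = -0.1197 + 0.0539i, |z|^2 = 0.0172
Iter 5: z = -0.8756 + -0.0649i, |z|^2 = 0.7708
Iter 6: z = -0.1246 + 0.0616i, |z|^2 = 0.0193
Iter 7: z = -0.8753 + -0.0674i, |z|^2 = 0.7706
Iter 8: z = -0.1254 + 0.0659i, |z|^2 = 0.0201
Iter 9: z = -0.8756 + -0.0685i, |z|^2 = 0.7714
Iter 10: z = -0.1250 + 0.0680i, |z|^2 = 0.0203
Iter 11: z = -0.8760 + -0.0690i, |z|^2 = 0.7721
Iter 12: z = -0.1244 + 0.0689i, |z|^2 = 0.0202
Iter 13: z = -0.8763 + -0.0691i, |z|^2 = 0.7726
Iter 14: z = -0.1239 + 0.0692i, |z|^2 = 0.0201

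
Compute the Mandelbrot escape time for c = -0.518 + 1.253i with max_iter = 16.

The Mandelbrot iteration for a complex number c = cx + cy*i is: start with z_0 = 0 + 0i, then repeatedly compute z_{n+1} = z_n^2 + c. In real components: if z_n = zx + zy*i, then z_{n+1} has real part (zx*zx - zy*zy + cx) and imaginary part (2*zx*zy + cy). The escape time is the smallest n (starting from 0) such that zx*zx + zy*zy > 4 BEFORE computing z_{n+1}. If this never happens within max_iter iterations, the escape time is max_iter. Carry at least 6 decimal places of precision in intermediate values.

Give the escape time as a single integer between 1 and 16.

z_0 = 0 + 0i, c = -0.5180 + 1.2530i
Iter 1: z = -0.5180 + 1.2530i, |z|^2 = 1.8383
Iter 2: z = -1.8197 + -0.0451i, |z|^2 = 3.3133
Iter 3: z = 2.7912 + 1.4172i, |z|^2 = 9.7993
Escaped at iteration 3

Answer: 3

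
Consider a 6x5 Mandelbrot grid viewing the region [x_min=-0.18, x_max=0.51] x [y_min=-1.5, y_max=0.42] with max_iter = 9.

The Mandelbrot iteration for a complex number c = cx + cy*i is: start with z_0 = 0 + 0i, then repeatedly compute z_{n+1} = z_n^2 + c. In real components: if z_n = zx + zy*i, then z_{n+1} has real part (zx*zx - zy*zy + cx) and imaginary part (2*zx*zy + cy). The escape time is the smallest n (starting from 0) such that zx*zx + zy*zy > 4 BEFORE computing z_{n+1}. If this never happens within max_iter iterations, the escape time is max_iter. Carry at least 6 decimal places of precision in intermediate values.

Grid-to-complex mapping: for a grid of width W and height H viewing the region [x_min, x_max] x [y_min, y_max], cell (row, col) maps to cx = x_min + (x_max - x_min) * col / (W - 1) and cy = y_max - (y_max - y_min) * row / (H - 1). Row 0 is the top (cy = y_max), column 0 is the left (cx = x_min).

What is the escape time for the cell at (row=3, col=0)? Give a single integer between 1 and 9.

Answer: 9

Derivation:
z_0 = 0 + 0i, c = -0.1800 + -1.0200i
Iter 1: z = -0.1800 + -1.0200i, |z|^2 = 1.0728
Iter 2: z = -1.1880 + -0.6528i, |z|^2 = 1.8375
Iter 3: z = 0.8052 + 0.5311i, |z|^2 = 0.9304
Iter 4: z = 0.1863 + -0.1648i, |z|^2 = 0.0619
Iter 5: z = -0.1724 + -1.0814i, |z|^2 = 1.1992
Iter 6: z = -1.3197 + -0.6470i, |z|^2 = 2.1603
Iter 7: z = 1.1430 + 0.6878i, |z|^2 = 1.7795
Iter 8: z = 0.6533 + 0.5523i, |z|^2 = 0.7319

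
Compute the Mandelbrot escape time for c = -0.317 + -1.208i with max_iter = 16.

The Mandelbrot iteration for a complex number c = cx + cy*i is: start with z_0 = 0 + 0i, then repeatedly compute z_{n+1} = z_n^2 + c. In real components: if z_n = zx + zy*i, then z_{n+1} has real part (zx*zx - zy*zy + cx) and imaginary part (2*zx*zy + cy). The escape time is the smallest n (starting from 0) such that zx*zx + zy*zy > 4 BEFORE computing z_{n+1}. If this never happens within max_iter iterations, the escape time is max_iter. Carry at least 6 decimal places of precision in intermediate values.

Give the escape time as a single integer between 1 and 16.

z_0 = 0 + 0i, c = -0.3170 + -1.2080i
Iter 1: z = -0.3170 + -1.2080i, |z|^2 = 1.5598
Iter 2: z = -1.6758 + -0.4421i, |z|^2 = 3.0037
Iter 3: z = 2.2957 + 0.2738i, |z|^2 = 5.3454
Escaped at iteration 3

Answer: 3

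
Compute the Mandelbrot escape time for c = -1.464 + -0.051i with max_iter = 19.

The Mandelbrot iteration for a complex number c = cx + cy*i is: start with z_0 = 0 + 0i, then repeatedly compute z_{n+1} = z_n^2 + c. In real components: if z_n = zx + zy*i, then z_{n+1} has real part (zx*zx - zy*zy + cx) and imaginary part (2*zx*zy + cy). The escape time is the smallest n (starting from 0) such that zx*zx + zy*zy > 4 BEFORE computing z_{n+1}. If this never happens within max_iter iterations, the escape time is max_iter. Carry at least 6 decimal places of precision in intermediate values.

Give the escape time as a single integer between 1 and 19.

z_0 = 0 + 0i, c = -1.4640 + -0.0510i
Iter 1: z = -1.4640 + -0.0510i, |z|^2 = 2.1459
Iter 2: z = 0.6767 + 0.0983i, |z|^2 = 0.4676
Iter 3: z = -1.0158 + 0.0821i, |z|^2 = 1.0385
Iter 4: z = -0.4390 + -0.2177i, |z|^2 = 0.2401
Iter 5: z = -1.3187 + 0.1402i, |z|^2 = 1.7586
Iter 6: z = 0.2553 + -0.4207i, |z|^2 = 0.2422
Iter 7: z = -1.5758 + -0.2658i, |z|^2 = 2.5537
Iter 8: z = 0.9484 + 0.7868i, |z|^2 = 1.5185
Iter 9: z = -1.1835 + 1.4413i, |z|^2 = 3.4781
Iter 10: z = -2.1407 + -3.4627i, |z|^2 = 16.5728
Escaped at iteration 10

Answer: 10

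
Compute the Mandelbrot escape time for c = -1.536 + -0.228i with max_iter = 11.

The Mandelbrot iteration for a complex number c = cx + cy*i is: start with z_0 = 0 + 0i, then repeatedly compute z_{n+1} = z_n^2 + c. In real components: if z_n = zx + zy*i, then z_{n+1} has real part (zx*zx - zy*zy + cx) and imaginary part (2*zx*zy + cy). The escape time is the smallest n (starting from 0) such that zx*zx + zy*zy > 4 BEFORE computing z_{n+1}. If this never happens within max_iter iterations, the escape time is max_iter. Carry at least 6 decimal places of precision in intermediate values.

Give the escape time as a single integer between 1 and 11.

z_0 = 0 + 0i, c = -1.5360 + -0.2280i
Iter 1: z = -1.5360 + -0.2280i, |z|^2 = 2.4113
Iter 2: z = 0.7713 + 0.4724i, |z|^2 = 0.8181
Iter 3: z = -1.1643 + 0.5008i, |z|^2 = 1.6062
Iter 4: z = -0.4313 + -1.3940i, |z|^2 = 2.1293
Iter 5: z = -3.2933 + 0.9744i, |z|^2 = 11.7954
Escaped at iteration 5

Answer: 5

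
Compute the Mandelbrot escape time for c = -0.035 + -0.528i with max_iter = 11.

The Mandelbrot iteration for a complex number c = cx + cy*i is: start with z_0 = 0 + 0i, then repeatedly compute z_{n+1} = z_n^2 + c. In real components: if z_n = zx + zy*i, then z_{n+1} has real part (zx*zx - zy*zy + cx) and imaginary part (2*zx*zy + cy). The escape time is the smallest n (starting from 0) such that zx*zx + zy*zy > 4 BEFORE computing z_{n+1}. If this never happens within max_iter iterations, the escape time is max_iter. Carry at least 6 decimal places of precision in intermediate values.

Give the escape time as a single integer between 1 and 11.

Answer: 11

Derivation:
z_0 = 0 + 0i, c = -0.0350 + -0.5280i
Iter 1: z = -0.0350 + -0.5280i, |z|^2 = 0.2800
Iter 2: z = -0.3126 + -0.4910i, |z|^2 = 0.3388
Iter 3: z = -0.1784 + -0.2210i, |z|^2 = 0.0807
Iter 4: z = -0.0520 + -0.4491i, |z|^2 = 0.2044
Iter 5: z = -0.2340 + -0.4813i, |z|^2 = 0.2864
Iter 6: z = -0.2119 + -0.3028i, |z|^2 = 0.1366
Iter 7: z = -0.0818 + -0.3997i, |z|^2 = 0.1665
Iter 8: z = -0.1881 + -0.4626i, |z|^2 = 0.2494
Iter 9: z = -0.2136 + -0.3540i, |z|^2 = 0.1709
Iter 10: z = -0.1147 + -0.3767i, |z|^2 = 0.1551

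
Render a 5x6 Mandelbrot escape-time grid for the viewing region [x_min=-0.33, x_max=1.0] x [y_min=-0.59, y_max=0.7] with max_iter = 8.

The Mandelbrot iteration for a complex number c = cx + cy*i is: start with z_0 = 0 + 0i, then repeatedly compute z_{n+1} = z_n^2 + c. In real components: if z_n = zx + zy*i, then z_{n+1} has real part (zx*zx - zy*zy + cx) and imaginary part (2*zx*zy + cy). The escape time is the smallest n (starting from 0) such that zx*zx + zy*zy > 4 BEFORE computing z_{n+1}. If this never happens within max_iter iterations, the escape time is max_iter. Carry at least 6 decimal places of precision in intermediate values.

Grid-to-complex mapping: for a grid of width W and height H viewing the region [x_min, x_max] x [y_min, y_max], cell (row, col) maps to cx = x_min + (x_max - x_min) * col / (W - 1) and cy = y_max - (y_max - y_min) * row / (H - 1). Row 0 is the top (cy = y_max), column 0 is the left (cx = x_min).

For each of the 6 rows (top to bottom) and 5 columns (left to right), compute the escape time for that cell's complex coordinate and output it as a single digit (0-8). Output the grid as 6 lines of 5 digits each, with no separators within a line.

Answer: 88732
88832
88842
88842
88832
88832

Derivation:
(row=0, col=0): c = -0.3300 + 0.7000i → escape time 8
(row=0, col=1): c = 0.0025 + 0.7000i → escape time 8
(row=0, col=2): c = 0.3350 + 0.7000i → escape time 7
(row=0, col=3): c = 0.6675 + 0.7000i → escape time 3
(row=0, col=4): c = 1.0000 + 0.7000i → escape time 2
(row=1, col=0): c = -0.3300 + 0.4420i → escape time 8
(row=1, col=1): c = 0.0025 + 0.4420i → escape time 8
(row=1, col=2): c = 0.3350 + 0.4420i → escape time 8
(row=1, col=3): c = 0.6675 + 0.4420i → escape time 3
(row=1, col=4): c = 1.0000 + 0.4420i → escape time 2
(row=2, col=0): c = -0.3300 + 0.1840i → escape time 8
(row=2, col=1): c = 0.0025 + 0.1840i → escape time 8
(row=2, col=2): c = 0.3350 + 0.1840i → escape time 8
(row=2, col=3): c = 0.6675 + 0.1840i → escape time 4
(row=2, col=4): c = 1.0000 + 0.1840i → escape time 2
(row=3, col=0): c = -0.3300 + -0.0740i → escape time 8
(row=3, col=1): c = 0.0025 + -0.0740i → escape time 8
(row=3, col=2): c = 0.3350 + -0.0740i → escape time 8
(row=3, col=3): c = 0.6675 + -0.0740i → escape time 4
(row=3, col=4): c = 1.0000 + -0.0740i → escape time 2
(row=4, col=0): c = -0.3300 + -0.3320i → escape time 8
(row=4, col=1): c = 0.0025 + -0.3320i → escape time 8
(row=4, col=2): c = 0.3350 + -0.3320i → escape time 8
(row=4, col=3): c = 0.6675 + -0.3320i → escape time 3
(row=4, col=4): c = 1.0000 + -0.3320i → escape time 2
(row=5, col=0): c = -0.3300 + -0.5900i → escape time 8
(row=5, col=1): c = 0.0025 + -0.5900i → escape time 8
(row=5, col=2): c = 0.3350 + -0.5900i → escape time 8
(row=5, col=3): c = 0.6675 + -0.5900i → escape time 3
(row=5, col=4): c = 1.0000 + -0.5900i → escape time 2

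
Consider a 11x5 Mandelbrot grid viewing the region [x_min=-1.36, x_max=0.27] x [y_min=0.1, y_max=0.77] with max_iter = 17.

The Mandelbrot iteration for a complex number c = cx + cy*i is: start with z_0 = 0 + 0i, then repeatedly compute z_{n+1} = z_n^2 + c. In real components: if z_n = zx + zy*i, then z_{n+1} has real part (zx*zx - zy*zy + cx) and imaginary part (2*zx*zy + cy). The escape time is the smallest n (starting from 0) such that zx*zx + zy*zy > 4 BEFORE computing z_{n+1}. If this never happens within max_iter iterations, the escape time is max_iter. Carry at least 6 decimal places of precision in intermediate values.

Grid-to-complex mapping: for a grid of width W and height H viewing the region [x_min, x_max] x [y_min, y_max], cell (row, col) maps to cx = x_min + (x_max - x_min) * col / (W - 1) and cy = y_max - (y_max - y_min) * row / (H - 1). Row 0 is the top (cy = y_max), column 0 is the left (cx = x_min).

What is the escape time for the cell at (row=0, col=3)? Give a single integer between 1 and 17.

Answer: 4

Derivation:
z_0 = 0 + 0i, c = -0.8710 + 0.7700i
Iter 1: z = -0.8710 + 0.7700i, |z|^2 = 1.3515
Iter 2: z = -0.7053 + -0.5713i, |z|^2 = 0.8238
Iter 3: z = -0.7000 + 1.5759i, |z|^2 = 2.9735
Iter 4: z = -2.8644 + -1.4364i, |z|^2 = 10.2677
Escaped at iteration 4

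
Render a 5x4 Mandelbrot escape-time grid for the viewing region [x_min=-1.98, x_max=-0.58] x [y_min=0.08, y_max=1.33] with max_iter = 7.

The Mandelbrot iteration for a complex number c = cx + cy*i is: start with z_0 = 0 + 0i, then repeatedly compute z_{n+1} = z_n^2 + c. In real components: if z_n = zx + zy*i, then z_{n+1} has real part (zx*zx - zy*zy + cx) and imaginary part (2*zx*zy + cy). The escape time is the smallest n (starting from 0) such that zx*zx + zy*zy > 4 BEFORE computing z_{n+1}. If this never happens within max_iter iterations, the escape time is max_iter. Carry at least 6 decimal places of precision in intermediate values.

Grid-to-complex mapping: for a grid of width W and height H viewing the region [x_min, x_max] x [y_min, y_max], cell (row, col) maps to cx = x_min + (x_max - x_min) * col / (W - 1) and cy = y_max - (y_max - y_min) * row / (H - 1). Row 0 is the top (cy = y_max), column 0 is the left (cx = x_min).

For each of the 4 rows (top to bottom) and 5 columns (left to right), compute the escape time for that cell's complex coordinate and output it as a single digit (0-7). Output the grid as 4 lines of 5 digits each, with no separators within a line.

Answer: 11222
12334
13457
46777

Derivation:
(row=0, col=0): c = -1.9800 + 1.3300i → escape time 1
(row=0, col=1): c = -1.6300 + 1.3300i → escape time 1
(row=0, col=2): c = -1.2800 + 1.3300i → escape time 2
(row=0, col=3): c = -0.9300 + 1.3300i → escape time 2
(row=0, col=4): c = -0.5800 + 1.3300i → escape time 2
(row=1, col=0): c = -1.9800 + 0.9133i → escape time 1
(row=1, col=1): c = -1.6300 + 0.9133i → escape time 2
(row=1, col=2): c = -1.2800 + 0.9133i → escape time 3
(row=1, col=3): c = -0.9300 + 0.9133i → escape time 3
(row=1, col=4): c = -0.5800 + 0.9133i → escape time 4
(row=2, col=0): c = -1.9800 + 0.4967i → escape time 1
(row=2, col=1): c = -1.6300 + 0.4967i → escape time 3
(row=2, col=2): c = -1.2800 + 0.4967i → escape time 4
(row=2, col=3): c = -0.9300 + 0.4967i → escape time 5
(row=2, col=4): c = -0.5800 + 0.4967i → escape time 7
(row=3, col=0): c = -1.9800 + 0.0800i → escape time 4
(row=3, col=1): c = -1.6300 + 0.0800i → escape time 6
(row=3, col=2): c = -1.2800 + 0.0800i → escape time 7
(row=3, col=3): c = -0.9300 + 0.0800i → escape time 7
(row=3, col=4): c = -0.5800 + 0.0800i → escape time 7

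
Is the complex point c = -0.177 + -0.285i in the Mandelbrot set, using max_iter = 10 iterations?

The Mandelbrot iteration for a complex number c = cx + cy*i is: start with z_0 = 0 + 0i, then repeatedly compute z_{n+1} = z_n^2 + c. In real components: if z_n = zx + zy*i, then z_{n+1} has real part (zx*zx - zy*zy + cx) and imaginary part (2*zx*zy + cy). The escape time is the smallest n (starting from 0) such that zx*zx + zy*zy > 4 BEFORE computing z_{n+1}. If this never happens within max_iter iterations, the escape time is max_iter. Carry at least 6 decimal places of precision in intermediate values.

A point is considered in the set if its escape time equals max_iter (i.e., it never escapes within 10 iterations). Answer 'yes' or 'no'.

Answer: yes

Derivation:
z_0 = 0 + 0i, c = -0.1770 + -0.2850i
Iter 1: z = -0.1770 + -0.2850i, |z|^2 = 0.1126
Iter 2: z = -0.2269 + -0.1841i, |z|^2 = 0.0854
Iter 3: z = -0.1594 + -0.2015i, |z|^2 = 0.0660
Iter 4: z = -0.1922 + -0.2208i, |z|^2 = 0.0857
Iter 5: z = -0.1888 + -0.2001i, |z|^2 = 0.0757
Iter 6: z = -0.1814 + -0.2094i, |z|^2 = 0.0768
Iter 7: z = -0.1879 + -0.2090i, |z|^2 = 0.0790
Iter 8: z = -0.1854 + -0.2064i, |z|^2 = 0.0770
Iter 9: z = -0.1853 + -0.2085i, |z|^2 = 0.0778
Did not escape in 10 iterations → in set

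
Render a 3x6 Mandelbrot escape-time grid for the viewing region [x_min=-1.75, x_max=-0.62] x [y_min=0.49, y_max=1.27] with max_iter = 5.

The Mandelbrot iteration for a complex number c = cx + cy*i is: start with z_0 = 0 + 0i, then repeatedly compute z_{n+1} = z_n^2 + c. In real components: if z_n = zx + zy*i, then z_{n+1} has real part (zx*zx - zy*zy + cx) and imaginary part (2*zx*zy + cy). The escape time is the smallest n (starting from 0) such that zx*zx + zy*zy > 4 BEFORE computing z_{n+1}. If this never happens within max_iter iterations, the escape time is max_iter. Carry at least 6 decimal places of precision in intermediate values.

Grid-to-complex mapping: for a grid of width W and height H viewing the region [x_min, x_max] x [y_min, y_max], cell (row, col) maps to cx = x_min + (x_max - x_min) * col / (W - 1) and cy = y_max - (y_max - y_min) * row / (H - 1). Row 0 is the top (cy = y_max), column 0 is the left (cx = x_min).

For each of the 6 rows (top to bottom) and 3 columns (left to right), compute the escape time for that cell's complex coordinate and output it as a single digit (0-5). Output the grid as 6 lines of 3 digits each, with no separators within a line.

Answer: 123
133
234
234
335
355

Derivation:
(row=0, col=0): c = -1.7500 + 1.2700i → escape time 1
(row=0, col=1): c = -1.1850 + 1.2700i → escape time 2
(row=0, col=2): c = -0.6200 + 1.2700i → escape time 3
(row=1, col=0): c = -1.7500 + 1.1140i → escape time 1
(row=1, col=1): c = -1.1850 + 1.1140i → escape time 3
(row=1, col=2): c = -0.6200 + 1.1140i → escape time 3
(row=2, col=0): c = -1.7500 + 0.9580i → escape time 2
(row=2, col=1): c = -1.1850 + 0.9580i → escape time 3
(row=2, col=2): c = -0.6200 + 0.9580i → escape time 4
(row=3, col=0): c = -1.7500 + 0.8020i → escape time 2
(row=3, col=1): c = -1.1850 + 0.8020i → escape time 3
(row=3, col=2): c = -0.6200 + 0.8020i → escape time 4
(row=4, col=0): c = -1.7500 + 0.6460i → escape time 3
(row=4, col=1): c = -1.1850 + 0.6460i → escape time 3
(row=4, col=2): c = -0.6200 + 0.6460i → escape time 5
(row=5, col=0): c = -1.7500 + 0.4900i → escape time 3
(row=5, col=1): c = -1.1850 + 0.4900i → escape time 5
(row=5, col=2): c = -0.6200 + 0.4900i → escape time 5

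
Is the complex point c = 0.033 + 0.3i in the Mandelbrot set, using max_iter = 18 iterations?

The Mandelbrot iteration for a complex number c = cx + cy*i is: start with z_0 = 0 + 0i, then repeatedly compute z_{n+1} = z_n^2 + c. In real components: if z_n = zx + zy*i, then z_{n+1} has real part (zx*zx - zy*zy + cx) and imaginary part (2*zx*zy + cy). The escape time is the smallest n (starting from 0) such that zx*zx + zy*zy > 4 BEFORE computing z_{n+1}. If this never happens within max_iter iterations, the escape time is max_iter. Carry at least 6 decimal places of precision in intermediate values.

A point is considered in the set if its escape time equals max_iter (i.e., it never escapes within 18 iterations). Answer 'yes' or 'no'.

z_0 = 0 + 0i, c = 0.0330 + 0.3000i
Iter 1: z = 0.0330 + 0.3000i, |z|^2 = 0.0911
Iter 2: z = -0.0559 + 0.3198i, |z|^2 = 0.1054
Iter 3: z = -0.0661 + 0.2642i, |z|^2 = 0.0742
Iter 4: z = -0.0324 + 0.2650i, |z|^2 = 0.0713
Iter 5: z = -0.0362 + 0.2828i, |z|^2 = 0.0813
Iter 6: z = -0.0457 + 0.2795i, |z|^2 = 0.0802
Iter 7: z = -0.0431 + 0.2745i, |z|^2 = 0.0772
Iter 8: z = -0.0405 + 0.2764i, |z|^2 = 0.0780
Iter 9: z = -0.0417 + 0.2776i, |z|^2 = 0.0788
Iter 10: z = -0.0423 + 0.2768i, |z|^2 = 0.0784
Iter 11: z = -0.0418 + 0.2766i, |z|^2 = 0.0782
Iter 12: z = -0.0417 + 0.2769i, |z|^2 = 0.0784
Iter 13: z = -0.0419 + 0.2769i, |z|^2 = 0.0784
Iter 14: z = -0.0419 + 0.2768i, |z|^2 = 0.0784
Iter 15: z = -0.0419 + 0.2768i, |z|^2 = 0.0784
Iter 16: z = -0.0419 + 0.2768i, |z|^2 = 0.0784
Iter 17: z = -0.0419 + 0.2768i, |z|^2 = 0.0784
Did not escape in 18 iterations → in set

Answer: yes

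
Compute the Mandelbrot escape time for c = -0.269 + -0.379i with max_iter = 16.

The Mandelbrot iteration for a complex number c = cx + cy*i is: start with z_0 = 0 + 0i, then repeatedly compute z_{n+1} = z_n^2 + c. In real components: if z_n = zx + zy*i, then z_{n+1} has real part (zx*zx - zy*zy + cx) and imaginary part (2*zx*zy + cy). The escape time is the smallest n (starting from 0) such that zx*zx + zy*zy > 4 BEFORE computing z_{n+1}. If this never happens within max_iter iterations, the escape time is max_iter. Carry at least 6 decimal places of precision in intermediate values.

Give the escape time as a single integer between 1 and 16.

Answer: 16

Derivation:
z_0 = 0 + 0i, c = -0.2690 + -0.3790i
Iter 1: z = -0.2690 + -0.3790i, |z|^2 = 0.2160
Iter 2: z = -0.3403 + -0.1751i, |z|^2 = 0.1464
Iter 3: z = -0.1839 + -0.2598i, |z|^2 = 0.1013
Iter 4: z = -0.3027 + -0.2834i, |z|^2 = 0.1720
Iter 5: z = -0.2577 + -0.2074i, |z|^2 = 0.1094
Iter 6: z = -0.2456 + -0.2721i, |z|^2 = 0.1344
Iter 7: z = -0.2827 + -0.2453i, |z|^2 = 0.1401
Iter 8: z = -0.2493 + -0.2403i, |z|^2 = 0.1199
Iter 9: z = -0.2646 + -0.2592i, |z|^2 = 0.1372
Iter 10: z = -0.2662 + -0.2418i, |z|^2 = 0.1293
Iter 11: z = -0.2566 + -0.2503i, |z|^2 = 0.1285
Iter 12: z = -0.2658 + -0.2506i, |z|^2 = 0.1334
Iter 13: z = -0.2611 + -0.2458i, |z|^2 = 0.1286
Iter 14: z = -0.2612 + -0.2506i, |z|^2 = 0.1310
Iter 15: z = -0.2636 + -0.2481i, |z|^2 = 0.1310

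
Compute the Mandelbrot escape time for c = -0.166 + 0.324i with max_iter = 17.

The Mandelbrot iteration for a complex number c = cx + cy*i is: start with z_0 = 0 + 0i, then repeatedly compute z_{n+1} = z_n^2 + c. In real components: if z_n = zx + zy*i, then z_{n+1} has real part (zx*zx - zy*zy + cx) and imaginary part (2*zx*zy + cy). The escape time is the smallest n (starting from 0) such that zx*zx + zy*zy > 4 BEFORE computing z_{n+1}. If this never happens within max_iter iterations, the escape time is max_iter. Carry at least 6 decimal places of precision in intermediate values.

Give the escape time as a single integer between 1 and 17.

Answer: 17

Derivation:
z_0 = 0 + 0i, c = -0.1660 + 0.3240i
Iter 1: z = -0.1660 + 0.3240i, |z|^2 = 0.1325
Iter 2: z = -0.2434 + 0.2164i, |z|^2 = 0.1061
Iter 3: z = -0.1536 + 0.2186i, |z|^2 = 0.0714
Iter 4: z = -0.1902 + 0.2568i, |z|^2 = 0.1021
Iter 5: z = -0.1958 + 0.2263i, |z|^2 = 0.0895
Iter 6: z = -0.1789 + 0.2354i, |z|^2 = 0.0874
Iter 7: z = -0.1894 + 0.2398i, |z|^2 = 0.0934
Iter 8: z = -0.1876 + 0.2332i, |z|^2 = 0.0896
Iter 9: z = -0.1852 + 0.2365i, |z|^2 = 0.0902
Iter 10: z = -0.1877 + 0.2364i, |z|^2 = 0.0911
Iter 11: z = -0.1867 + 0.2353i, |z|^2 = 0.0902
Iter 12: z = -0.1865 + 0.2362i, |z|^2 = 0.0906
Iter 13: z = -0.1870 + 0.2359i, |z|^2 = 0.0906
Iter 14: z = -0.1867 + 0.2358i, |z|^2 = 0.0904
Iter 15: z = -0.1867 + 0.2360i, |z|^2 = 0.0906
Iter 16: z = -0.1868 + 0.2359i, |z|^2 = 0.0905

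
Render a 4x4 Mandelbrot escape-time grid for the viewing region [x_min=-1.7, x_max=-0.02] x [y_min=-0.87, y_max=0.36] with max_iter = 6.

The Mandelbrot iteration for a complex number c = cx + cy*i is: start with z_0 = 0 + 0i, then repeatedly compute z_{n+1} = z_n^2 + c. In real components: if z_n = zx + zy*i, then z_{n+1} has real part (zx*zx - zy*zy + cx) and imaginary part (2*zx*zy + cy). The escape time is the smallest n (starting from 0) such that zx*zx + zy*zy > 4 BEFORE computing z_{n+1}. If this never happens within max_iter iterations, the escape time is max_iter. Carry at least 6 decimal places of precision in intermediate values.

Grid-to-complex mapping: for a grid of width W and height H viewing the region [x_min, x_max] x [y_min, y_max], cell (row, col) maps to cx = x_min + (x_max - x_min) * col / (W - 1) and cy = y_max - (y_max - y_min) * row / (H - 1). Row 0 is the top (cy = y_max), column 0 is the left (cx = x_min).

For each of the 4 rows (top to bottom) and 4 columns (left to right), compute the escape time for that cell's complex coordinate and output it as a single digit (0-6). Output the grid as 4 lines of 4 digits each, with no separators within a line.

(row=0, col=0): c = -1.7000 + 0.3600i → escape time 4
(row=0, col=1): c = -1.1400 + 0.3600i → escape time 6
(row=0, col=2): c = -0.5800 + 0.3600i → escape time 6
(row=0, col=3): c = -0.0200 + 0.3600i → escape time 6
(row=1, col=0): c = -1.7000 + -0.0500i → escape time 6
(row=1, col=1): c = -1.1400 + -0.0500i → escape time 6
(row=1, col=2): c = -0.5800 + -0.0500i → escape time 6
(row=1, col=3): c = -0.0200 + -0.0500i → escape time 6
(row=2, col=0): c = -1.7000 + -0.4600i → escape time 3
(row=2, col=1): c = -1.1400 + -0.4600i → escape time 5
(row=2, col=2): c = -0.5800 + -0.4600i → escape time 6
(row=2, col=3): c = -0.0200 + -0.4600i → escape time 6
(row=3, col=0): c = -1.7000 + -0.8700i → escape time 2
(row=3, col=1): c = -1.1400 + -0.8700i → escape time 3
(row=3, col=2): c = -0.5800 + -0.8700i → escape time 4
(row=3, col=3): c = -0.0200 + -0.8700i → escape time 6

Answer: 4666
6666
3566
2346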